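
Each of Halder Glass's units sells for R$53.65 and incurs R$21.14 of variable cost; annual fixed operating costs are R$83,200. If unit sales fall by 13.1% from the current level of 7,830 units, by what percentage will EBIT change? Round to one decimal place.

Total contribution margin = 7,830 × R$32.51 = R$254,553.30.
EBIT = R$254,553.30 − R$83,200 = R$171,353.30.
DOL = contribution ÷ EBIT = R$254,553.30 ÷ R$171,353.30 = 1.4855.
Operating income changes by 1.4855 × -13.1% = -19.5%.

-19.5%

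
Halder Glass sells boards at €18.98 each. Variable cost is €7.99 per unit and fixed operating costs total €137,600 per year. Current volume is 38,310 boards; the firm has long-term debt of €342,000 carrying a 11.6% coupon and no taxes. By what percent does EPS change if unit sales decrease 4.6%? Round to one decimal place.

At 38,310 units, contribution = 38,310 × €10.99 = €421,026.90.
Subtracting fixed costs: EBIT = €421,026.90 − €137,600 = €283,426.90.
Interest = €39,672.00, so EBIT − I = €243,754.90.
DCL = total CM / (EBIT − I) = €421,026.90 / €243,754.90 = 1.7273.
%ΔEPS = DCL × %ΔSales = 1.7273 × -4.6% = -7.9%.

-7.9%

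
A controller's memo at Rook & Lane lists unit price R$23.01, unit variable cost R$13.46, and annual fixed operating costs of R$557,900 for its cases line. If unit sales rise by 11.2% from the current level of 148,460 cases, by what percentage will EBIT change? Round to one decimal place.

Total contribution margin = 148,460 × R$9.55 = R$1,417,793.00.
Subtracting fixed costs: EBIT = R$1,417,793.00 − R$557,900 = R$859,893.00.
So DOL = total CM / EBIT = R$1,417,793.00 / R$859,893.00 = 1.6488.
%ΔEBIT = DOL × %ΔSales = 1.6488 × +11.2% = +18.5%.

+18.5%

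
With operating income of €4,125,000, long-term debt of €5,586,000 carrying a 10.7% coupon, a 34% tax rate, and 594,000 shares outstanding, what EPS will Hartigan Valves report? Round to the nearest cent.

€3.92

Pre-tax income = €4,125,000 − €597,702.00 = €3,527,298.00.
After tax at 34%: net income = €3,527,298.00 × 0.66 = €2,328,016.68.
Per share: €2,328,016.68 / 594,000 shares = €3.92.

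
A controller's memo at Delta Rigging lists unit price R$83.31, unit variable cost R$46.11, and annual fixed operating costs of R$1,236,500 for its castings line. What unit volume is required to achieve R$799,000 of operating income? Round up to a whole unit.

Each unit contributes R$83.31 − R$46.11 = R$37.20.
Need Q such that Q × R$37.20 − R$1,236,500 = R$799,000, i.e. Q = R$2,035,500 / R$37.20 = 54,717.74 → 54,718.

54,718 castings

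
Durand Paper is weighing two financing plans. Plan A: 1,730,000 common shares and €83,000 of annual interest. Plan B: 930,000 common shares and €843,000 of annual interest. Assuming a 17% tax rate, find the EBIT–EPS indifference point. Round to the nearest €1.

€1,726,500

At indifference, (EBIT − 83,000)(1 − t)/1,730,000 = (EBIT − 843,000)(1 − t)/930,000.
Cancelling (1 − t) and cross-multiplying: 930,000·(EBIT − 83,000) = 1,730,000·(EBIT − 843,000).
Solving, EBIT = (843,000·1,730,000 − 83,000·930,000) / (1,730,000 − 930,000) = 1,381,200,000,000 / 800,000 = 1,726,500.00.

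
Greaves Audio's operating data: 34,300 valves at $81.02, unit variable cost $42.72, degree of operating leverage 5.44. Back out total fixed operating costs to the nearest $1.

$1,072,203

At 34,300 units, contribution = 34,300 × $38.30 = $1,313,690.00.
Since DOL = CM ÷ EBIT, EBIT = $1,313,690.00 ÷ 5.44 = $241,487.13.
And FC = contribution − EBIT = $1,313,690.00 − $241,487.13 = $1,072,203.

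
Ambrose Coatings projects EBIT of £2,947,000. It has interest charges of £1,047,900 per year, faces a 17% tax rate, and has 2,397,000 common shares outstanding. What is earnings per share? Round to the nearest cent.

£0.66

Interest = £1,047,900.00, so EBT = £2,947,000 − £1,047,900.00 = £1,899,100.00.
After tax at 17%: net income = £1,899,100.00 × 0.83 = £1,576,253.00.
Per share: £1,576,253.00 / 2,397,000 shares = £0.66.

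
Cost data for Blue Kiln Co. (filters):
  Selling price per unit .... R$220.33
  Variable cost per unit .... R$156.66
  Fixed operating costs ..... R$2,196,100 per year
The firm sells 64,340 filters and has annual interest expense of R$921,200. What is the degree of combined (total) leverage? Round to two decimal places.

4.18

At 64,340 units, contribution = 64,340 × R$63.67 = R$4,096,527.80.
Subtracting fixed costs: EBIT = R$4,096,527.80 − R$2,196,100 = R$1,900,427.80. Interest = R$921,200.00.
DOL = R$4,096,527.80 ÷ R$1,900,427.80 = 2.1556; DFL = R$1,900,427.80 ÷ R$979,227.80 = 1.9407.
Combined leverage = 2.1556 × 1.9407 = 4.1834.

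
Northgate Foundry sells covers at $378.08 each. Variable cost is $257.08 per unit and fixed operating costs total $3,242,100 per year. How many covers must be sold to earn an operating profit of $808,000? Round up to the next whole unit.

Each unit contributes $378.08 − $257.08 = $121.00.
Need Q such that Q × $121.00 − $3,242,100 = $808,000, i.e. Q = $4,050,100 / $121.00 = 33,471.90 → 33,472.

33,472 covers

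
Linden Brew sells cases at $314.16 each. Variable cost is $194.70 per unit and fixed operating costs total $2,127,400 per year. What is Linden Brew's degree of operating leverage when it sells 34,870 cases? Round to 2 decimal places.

At 34,870 units, contribution = 34,870 × $119.46 = $4,165,570.20.
Subtracting fixed costs: EBIT = $4,165,570.20 − $2,127,400 = $2,038,170.20.
Degree of operating leverage = $4,165,570.20 / $2,038,170.20 = 2.0438.

2.04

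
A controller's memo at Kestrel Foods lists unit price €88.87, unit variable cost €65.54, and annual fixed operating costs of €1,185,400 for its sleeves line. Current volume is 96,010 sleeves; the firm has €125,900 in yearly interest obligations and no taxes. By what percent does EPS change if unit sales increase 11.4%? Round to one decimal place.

+27.5%

Total contribution margin = 96,010 × €23.33 = €2,239,913.30.
EBIT = €2,239,913.30 − €1,185,400 = €1,054,513.30.
After interest of €125,900.00, pre-tax earnings = €928,613.30.
Degree of combined leverage = contribution ÷ (EBIT − I) = €2,239,913.30 ÷ €928,613.30 = 2.4121.
%ΔEPS = DCL × %ΔSales = 2.4121 × +11.4% = +27.5%.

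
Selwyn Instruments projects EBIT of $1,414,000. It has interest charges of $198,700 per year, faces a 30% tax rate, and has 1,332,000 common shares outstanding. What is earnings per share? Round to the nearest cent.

Pre-tax income = $1,414,000 − $198,700.00 = $1,215,300.00.
After tax at 30%: net income = $1,215,300.00 × 0.70 = $850,710.00.
EPS = $850,710.00 ÷ 1,332,000 = $0.64.

$0.64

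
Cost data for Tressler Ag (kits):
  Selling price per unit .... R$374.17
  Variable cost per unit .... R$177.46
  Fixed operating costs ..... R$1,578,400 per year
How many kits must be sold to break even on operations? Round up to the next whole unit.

8,024 kits

Each unit contributes R$374.17 − R$177.46 = R$196.71.
Units to break even: R$1,578,400 ÷ R$196.71 = 8,023.99, rounded up to 8,024.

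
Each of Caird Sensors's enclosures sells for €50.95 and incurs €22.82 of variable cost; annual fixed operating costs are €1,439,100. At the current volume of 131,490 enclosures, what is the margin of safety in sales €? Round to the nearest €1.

€4,092,869

Each unit contributes €50.95 − €22.82 = €28.13. Break-even units = €1,439,100 ÷ €28.13 = 51,158.91; break-even revenue = 51,158.91 × €50.95 = €2,606,546.21.
Current sales = 131,490 × €50.95 = €6,699,415.50.
Margin of safety = €6,699,415.50 − €2,606,546.21 = €4,092,869.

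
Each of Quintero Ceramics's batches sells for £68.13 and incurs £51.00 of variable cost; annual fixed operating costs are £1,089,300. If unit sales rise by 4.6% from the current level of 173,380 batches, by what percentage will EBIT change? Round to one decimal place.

+7.3%

Total contribution margin = 173,380 × £17.13 = £2,969,999.40.
Subtracting fixed costs: EBIT = £2,969,999.40 − £1,089,300 = £1,880,699.40.
Degree of operating leverage = £2,969,999.40 / £1,880,699.40 = 1.5792.
%ΔEBIT = DOL × %ΔSales = 1.5792 × +4.6% = +7.3%.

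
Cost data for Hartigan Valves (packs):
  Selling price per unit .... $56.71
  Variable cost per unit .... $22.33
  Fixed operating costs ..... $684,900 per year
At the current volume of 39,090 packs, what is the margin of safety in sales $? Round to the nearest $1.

$1,087,048

Unit CM = price − variable cost = $56.71 − $22.33 = $34.38. Break-even units = $684,900 ÷ $34.38 = 19,921.47; break-even revenue = 19,921.47 × $56.71 = $1,129,746.34.
Current sales = 39,090 × $56.71 = $2,216,793.90.
Margin of safety = $2,216,793.90 − $1,129,746.34 = $1,087,048.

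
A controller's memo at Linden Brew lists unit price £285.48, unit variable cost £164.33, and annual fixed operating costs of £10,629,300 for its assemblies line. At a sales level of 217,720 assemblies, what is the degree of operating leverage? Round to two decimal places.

1.67

Total contribution margin = 217,720 × £121.15 = £26,376,778.00.
Operating income = contribution − fixed costs = £26,376,778.00 − £10,629,300 = £15,747,478.00.
DOL = contribution ÷ EBIT = £26,376,778.00 ÷ £15,747,478.00 = 1.6750.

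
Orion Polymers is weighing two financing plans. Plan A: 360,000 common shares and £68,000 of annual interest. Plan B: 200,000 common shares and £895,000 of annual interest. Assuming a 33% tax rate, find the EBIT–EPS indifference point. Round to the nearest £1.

Set EPS_A = EPS_B: (EBIT − £68,000)(1 − 0.33) ÷ 360,000 = (EBIT − £895,000)(1 − 0.33) ÷ 200,000.
Cancelling (1 − t) and cross-multiplying: 200,000·(EBIT − 68,000) = 360,000·(EBIT − 895,000).
Solving, EBIT = (895,000·360,000 − 68,000·200,000) / (360,000 − 200,000) = 308,600,000,000 / 160,000 = 1,928,750.00.

£1,928,750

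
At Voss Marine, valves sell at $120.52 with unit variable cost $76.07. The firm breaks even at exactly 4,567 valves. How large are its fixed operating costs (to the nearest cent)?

$203,003.15

Contribution margin per unit = $120.52 − $76.07 = $44.45.
Fixed costs = break-even units × CM = 4,567 × $44.45 = $203,003.15.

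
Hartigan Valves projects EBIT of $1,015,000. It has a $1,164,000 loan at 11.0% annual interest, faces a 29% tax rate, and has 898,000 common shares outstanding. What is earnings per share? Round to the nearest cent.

$0.70

Interest = $128,040.00, so EBT = $1,015,000 − $128,040.00 = $886,960.00.
Net income = $886,960.00 × (1 − 0.29) = $629,741.60.
EPS = $629,741.60 ÷ 898,000 = $0.70.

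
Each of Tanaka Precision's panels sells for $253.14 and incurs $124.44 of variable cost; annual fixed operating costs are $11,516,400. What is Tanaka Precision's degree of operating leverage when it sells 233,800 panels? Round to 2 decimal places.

1.62

At 233,800 units, contribution = 233,800 × $128.70 = $30,090,060.00.
Operating income = contribution − fixed costs = $30,090,060.00 − $11,516,400 = $18,573,660.00.
Degree of operating leverage = $30,090,060.00 / $18,573,660.00 = 1.6200.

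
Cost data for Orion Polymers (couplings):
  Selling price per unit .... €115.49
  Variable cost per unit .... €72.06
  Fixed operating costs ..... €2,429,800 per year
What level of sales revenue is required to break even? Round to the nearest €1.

€6,461,377

CM per unit = €115.49 − €72.06 = €43.43; CM ratio = €43.43 / €115.49 = 0.3760.
Break-even sales = FC ÷ CM ratio = €2,429,800 × €115.49 / €43.43 = €6,461,377.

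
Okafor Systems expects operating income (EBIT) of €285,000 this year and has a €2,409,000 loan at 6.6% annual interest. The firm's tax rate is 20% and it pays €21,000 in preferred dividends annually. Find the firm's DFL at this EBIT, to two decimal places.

2.86

Annual interest charges come to €158,994.00.
Pre-tax preferred-dividend burden = €21,000 ÷ (1 − 0.20) = €26,250.00.
DFL = EBIT ÷ [EBIT − I − D_p/(1−t)] = €285,000 ÷ [€285,000 − €158,994.00 − €26,250.00] = €285,000 ÷ €99,756.00 = 2.8570.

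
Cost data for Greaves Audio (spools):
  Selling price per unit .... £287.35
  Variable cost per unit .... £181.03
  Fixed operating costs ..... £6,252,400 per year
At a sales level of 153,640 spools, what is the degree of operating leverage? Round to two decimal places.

1.62

Total contribution margin = 153,640 × £106.32 = £16,335,004.80.
Subtracting fixed costs: EBIT = £16,335,004.80 − £6,252,400 = £10,082,604.80.
DOL = contribution ÷ EBIT = £16,335,004.80 ÷ £10,082,604.80 = 1.6201.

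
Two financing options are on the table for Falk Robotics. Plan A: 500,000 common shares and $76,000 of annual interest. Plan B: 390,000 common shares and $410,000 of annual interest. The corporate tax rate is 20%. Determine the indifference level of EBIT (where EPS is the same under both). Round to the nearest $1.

At indifference, (EBIT − 76,000)(1 − t)/500,000 = (EBIT − 410,000)(1 − t)/390,000.
The (1 − t) factor cancels: (EBIT − 76,000) × 390,000 = (EBIT − 410,000) × 500,000.
EBIT × (500,000 − 390,000) = 410,000 × 500,000 − 76,000 × 390,000 = 175,360,000,000, so EBIT = 175,360,000,000 ÷ 110,000 = 1,594,181.82.

$1,594,182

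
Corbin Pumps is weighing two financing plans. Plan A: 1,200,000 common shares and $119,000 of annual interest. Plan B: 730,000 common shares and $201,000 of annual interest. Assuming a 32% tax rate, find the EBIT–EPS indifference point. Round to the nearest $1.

$328,362

Set EPS_A = EPS_B: (EBIT − $119,000)(1 − 0.32) ÷ 1,200,000 = (EBIT − $201,000)(1 − 0.32) ÷ 730,000.
Cancelling (1 − t) and cross-multiplying: 730,000·(EBIT − 119,000) = 1,200,000·(EBIT − 201,000).
EBIT × (1,200,000 − 730,000) = 201,000 × 1,200,000 − 119,000 × 730,000 = 154,330,000,000, so EBIT = 154,330,000,000 ÷ 470,000 = 328,361.70.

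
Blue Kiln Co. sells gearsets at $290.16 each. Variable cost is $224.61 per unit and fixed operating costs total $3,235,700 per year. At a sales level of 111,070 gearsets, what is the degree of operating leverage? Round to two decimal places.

Total contribution margin = 111,070 × $65.55 = $7,280,638.50.
Operating income = contribution − fixed costs = $7,280,638.50 − $3,235,700 = $4,044,938.50.
Degree of operating leverage = $7,280,638.50 / $4,044,938.50 = 1.7999.

1.80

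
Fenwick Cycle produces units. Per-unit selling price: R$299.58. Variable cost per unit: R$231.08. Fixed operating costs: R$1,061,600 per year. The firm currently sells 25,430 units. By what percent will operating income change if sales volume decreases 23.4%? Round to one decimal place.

At 25,430 units, contribution = 25,430 × R$68.50 = R$1,741,955.00.
Operating income = contribution − fixed costs = R$1,741,955.00 − R$1,061,600 = R$680,355.00.
So DOL = total CM / EBIT = R$1,741,955.00 / R$680,355.00 = 2.5604.
%ΔEBIT = DOL × %ΔSales = 2.5604 × -23.4% = -59.9%.

-59.9%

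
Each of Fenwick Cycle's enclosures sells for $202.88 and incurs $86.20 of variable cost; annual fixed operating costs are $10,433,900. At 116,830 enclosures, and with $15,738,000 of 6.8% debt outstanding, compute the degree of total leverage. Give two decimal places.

Total contribution margin = 116,830 × $116.68 = $13,631,724.40.
EBIT = $13,631,724.40 − $10,433,900 = $3,197,824.40. Interest = $1,070,184.00, so EBIT − I = $2,127,640.40.
Degree of total leverage = total CM / (EBIT − interest) = $13,631,724.40 / $2,127,640.40 = 6.4070.

6.41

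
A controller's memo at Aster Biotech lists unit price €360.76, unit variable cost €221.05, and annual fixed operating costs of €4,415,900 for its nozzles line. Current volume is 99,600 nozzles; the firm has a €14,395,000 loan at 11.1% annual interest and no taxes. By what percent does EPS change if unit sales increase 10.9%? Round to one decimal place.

At 99,600 units, contribution = 99,600 × €139.71 = €13,915,116.00.
Operating income = contribution − fixed costs = €13,915,116.00 − €4,415,900 = €9,499,216.00.
After interest of €1,597,845.00, pre-tax earnings = €7,901,371.00.
Degree of combined leverage = contribution ÷ (EBIT − I) = €13,915,116.00 ÷ €7,901,371.00 = 1.7611.
%ΔEPS = DCL × %ΔSales = 1.7611 × +10.9% = +19.2%.

+19.2%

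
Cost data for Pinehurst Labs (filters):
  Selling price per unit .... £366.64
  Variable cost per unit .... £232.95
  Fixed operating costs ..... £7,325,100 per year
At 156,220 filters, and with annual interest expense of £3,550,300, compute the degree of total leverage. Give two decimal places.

At 156,220 units, contribution = 156,220 × £133.69 = £20,885,051.80.
Operating income = contribution − fixed costs = £20,885,051.80 − £7,325,100 = £13,559,951.80. Interest = £3,550,300.00.
DOL = £20,885,051.80 ÷ £13,559,951.80 = 1.5402; DFL = £13,559,951.80 ÷ £10,009,651.80 = 1.3547.
Combined leverage = 1.5402 × 1.3547 = 2.0865.

2.09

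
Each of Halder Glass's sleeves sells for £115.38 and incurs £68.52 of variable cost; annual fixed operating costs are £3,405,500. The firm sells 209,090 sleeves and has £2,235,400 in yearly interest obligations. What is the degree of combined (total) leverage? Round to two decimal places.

At 209,090 units, contribution = 209,090 × £46.86 = £9,797,957.40.
EBIT = £9,797,957.40 − £3,405,500 = £6,392,457.40. Interest = £2,235,400.00, so EBIT − I = £4,157,057.40.
DCL = contribution ÷ (EBIT − I) = £9,797,957.40 ÷ £4,157,057.40 = 2.3569.

2.36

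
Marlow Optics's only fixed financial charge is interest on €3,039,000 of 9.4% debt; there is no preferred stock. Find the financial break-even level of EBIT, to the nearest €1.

€285,666

Annual interest = 9.4% × €3,039,000 = €285,666.00.
With no preferred dividends, EPS = 0 when EBIT exactly covers interest, so the financial break-even EBIT is €285,666.00.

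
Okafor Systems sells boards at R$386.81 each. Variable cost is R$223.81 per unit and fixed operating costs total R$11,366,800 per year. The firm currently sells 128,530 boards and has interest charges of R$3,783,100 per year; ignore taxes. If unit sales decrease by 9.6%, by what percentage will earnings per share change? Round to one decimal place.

-34.7%

Total contribution margin = 128,530 × R$163.00 = R$20,950,390.00.
EBIT = R$20,950,390.00 − R$11,366,800 = R$9,583,590.00.
Interest = R$3,783,100.00, so EBIT − I = R$5,800,490.00.
Degree of combined leverage = contribution ÷ (EBIT − I) = R$20,950,390.00 ÷ R$5,800,490.00 = 3.6118.
EPS therefore changes by 3.6118 × (-9.6%) = -34.7%.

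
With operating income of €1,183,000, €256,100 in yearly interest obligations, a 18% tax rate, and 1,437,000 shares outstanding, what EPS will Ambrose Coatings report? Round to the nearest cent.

€0.53

Interest = €256,100.00, so EBT = €1,183,000 − €256,100.00 = €926,900.00.
Net income = €926,900.00 × (1 − 0.18) = €760,058.00.
EPS = €760,058.00 ÷ 1,437,000 = €0.53.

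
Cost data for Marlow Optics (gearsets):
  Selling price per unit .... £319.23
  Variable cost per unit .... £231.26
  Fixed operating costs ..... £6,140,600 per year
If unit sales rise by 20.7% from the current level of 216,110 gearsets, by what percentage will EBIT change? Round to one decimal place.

Total contribution margin = 216,110 × £87.97 = £19,011,196.70.
Subtracting fixed costs: EBIT = £19,011,196.70 − £6,140,600 = £12,870,596.70.
DOL = contribution ÷ EBIT = £19,011,196.70 ÷ £12,870,596.70 = 1.4771.
%ΔEBIT = DOL × %ΔSales = 1.4771 × +20.7% = +30.6%.

+30.6%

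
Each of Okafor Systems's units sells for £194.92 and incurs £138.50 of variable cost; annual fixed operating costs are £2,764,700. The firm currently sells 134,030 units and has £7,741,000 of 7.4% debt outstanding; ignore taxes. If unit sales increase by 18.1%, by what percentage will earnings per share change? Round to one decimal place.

+32.4%

At 134,030 units, contribution = 134,030 × £56.42 = £7,561,972.60.
Operating income = contribution − fixed costs = £7,561,972.60 − £2,764,700 = £4,797,272.60.
After interest of £572,834.00, pre-tax earnings = £4,224,438.60.
DCL = total CM / (EBIT − I) = £7,561,972.60 / £4,224,438.60 = 1.7901.
%ΔEPS = DCL × %ΔSales = 1.7901 × +18.1% = +32.4%.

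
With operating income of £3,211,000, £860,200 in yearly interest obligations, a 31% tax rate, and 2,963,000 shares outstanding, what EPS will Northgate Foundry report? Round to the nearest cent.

£0.55

Interest = £860,200.00, so EBT = £3,211,000 − £860,200.00 = £2,350,800.00.
After tax at 31%: net income = £2,350,800.00 × 0.69 = £1,622,052.00.
EPS = £1,622,052.00 ÷ 2,963,000 = £0.55.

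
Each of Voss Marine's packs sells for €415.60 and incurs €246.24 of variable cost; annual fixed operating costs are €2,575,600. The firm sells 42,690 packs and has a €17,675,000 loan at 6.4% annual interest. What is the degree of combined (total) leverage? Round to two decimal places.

2.05

At 42,690 units, contribution = 42,690 × €169.36 = €7,229,978.40.
EBIT = €7,229,978.40 − €2,575,600 = €4,654,378.40. Interest = €1,131,200.00.
DOL = €7,229,978.40 ÷ €4,654,378.40 = 1.5534; DFL = €4,654,378.40 ÷ €3,523,178.40 = 1.3211.
Combined leverage = 1.5534 × 1.3211 = 2.0522.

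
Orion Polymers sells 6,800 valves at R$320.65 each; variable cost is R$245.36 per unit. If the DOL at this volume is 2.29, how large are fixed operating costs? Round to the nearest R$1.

Contribution at this volume is 6,800 × R$75.29 = R$511,972.00.
Since DOL = CM ÷ EBIT, EBIT = R$511,972.00 ÷ 2.29 = R$223,568.56.
Fixed costs = CM − EBIT = R$511,972.00 − R$223,568.56 = R$288,403.

R$288,403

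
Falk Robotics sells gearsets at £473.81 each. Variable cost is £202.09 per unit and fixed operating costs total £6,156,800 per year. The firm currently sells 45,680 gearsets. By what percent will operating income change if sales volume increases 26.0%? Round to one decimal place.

+51.6%

At 45,680 units, contribution = 45,680 × £271.72 = £12,412,169.60.
EBIT = £12,412,169.60 − £6,156,800 = £6,255,369.60.
So DOL = total CM / EBIT = £12,412,169.60 / £6,255,369.60 = 1.9842.
Operating income changes by 1.9842 × +26.0% = +51.6%.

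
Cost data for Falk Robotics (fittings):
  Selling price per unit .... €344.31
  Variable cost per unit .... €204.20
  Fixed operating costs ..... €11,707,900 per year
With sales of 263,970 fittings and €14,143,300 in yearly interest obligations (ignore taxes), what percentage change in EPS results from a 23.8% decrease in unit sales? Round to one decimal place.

Contribution at this volume is 263,970 × €140.11 = €36,984,836.70.
Subtracting fixed costs: EBIT = €36,984,836.70 − €11,707,900 = €25,276,936.70.
Interest = €14,143,300.00, so EBIT − I = €11,133,636.70.
DCL = total CM / (EBIT − I) = €36,984,836.70 / €11,133,636.70 = 3.3219.
EPS therefore changes by 3.3219 × (-23.8%) = -79.1%.

-79.1%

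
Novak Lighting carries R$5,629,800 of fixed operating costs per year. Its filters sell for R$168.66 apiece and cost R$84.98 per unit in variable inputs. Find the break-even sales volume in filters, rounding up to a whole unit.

Each unit contributes R$168.66 − R$84.98 = R$83.68.
Break-even volume = fixed costs ÷ CM per unit = R$5,629,800 ÷ R$83.68 = 67,277.72, so 67,278 filters.

67,278 filters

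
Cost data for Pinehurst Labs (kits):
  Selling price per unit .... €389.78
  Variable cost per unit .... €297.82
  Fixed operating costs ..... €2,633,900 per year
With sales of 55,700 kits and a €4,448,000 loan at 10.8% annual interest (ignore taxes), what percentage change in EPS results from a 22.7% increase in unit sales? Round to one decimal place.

+57.9%

At 55,700 units, contribution = 55,700 × €91.96 = €5,122,172.00.
Operating income = contribution − fixed costs = €5,122,172.00 − €2,633,900 = €2,488,272.00.
After interest of €480,384.00, pre-tax earnings = €2,007,888.00.
DCL = total CM / (EBIT − I) = €5,122,172.00 / €2,007,888.00 = 2.5510.
%ΔEPS = DCL × %ΔSales = 2.5510 × +22.7% = +57.9%.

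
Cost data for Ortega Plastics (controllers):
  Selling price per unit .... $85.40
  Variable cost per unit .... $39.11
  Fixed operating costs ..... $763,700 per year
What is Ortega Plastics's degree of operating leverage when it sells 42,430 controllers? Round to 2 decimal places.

Total contribution margin = 42,430 × $46.29 = $1,964,084.70.
Subtracting fixed costs: EBIT = $1,964,084.70 − $763,700 = $1,200,384.70.
Degree of operating leverage = $1,964,084.70 / $1,200,384.70 = 1.6362.

1.64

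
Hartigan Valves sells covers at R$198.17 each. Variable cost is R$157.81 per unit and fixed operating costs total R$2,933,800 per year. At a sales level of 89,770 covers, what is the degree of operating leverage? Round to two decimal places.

Total contribution margin = 89,770 × R$40.36 = R$3,623,117.20.
EBIT = R$3,623,117.20 − R$2,933,800 = R$689,317.20.
Degree of operating leverage = R$3,623,117.20 / R$689,317.20 = 5.2561.

5.26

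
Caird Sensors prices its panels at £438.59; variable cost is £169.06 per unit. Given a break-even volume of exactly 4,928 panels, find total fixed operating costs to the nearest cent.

£1,328,243.84

Each unit contributes £438.59 − £169.06 = £269.53.
Fixed costs = break-even units × CM = 4,928 × £269.53 = £1,328,243.84.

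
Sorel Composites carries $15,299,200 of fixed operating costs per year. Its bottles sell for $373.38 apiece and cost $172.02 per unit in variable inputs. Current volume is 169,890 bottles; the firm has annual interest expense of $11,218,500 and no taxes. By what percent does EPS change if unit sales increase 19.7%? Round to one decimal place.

+87.6%

Contribution at this volume is 169,890 × $201.36 = $34,209,050.40.
Subtracting fixed costs: EBIT = $34,209,050.40 − $15,299,200 = $18,909,850.40.
Interest = $11,218,500.00, so EBIT − I = $7,691,350.40.
DCL = total CM / (EBIT − I) = $34,209,050.40 / $7,691,350.40 = 4.4477.
%ΔEPS = DCL × %ΔSales = 4.4477 × +19.7% = +87.6%.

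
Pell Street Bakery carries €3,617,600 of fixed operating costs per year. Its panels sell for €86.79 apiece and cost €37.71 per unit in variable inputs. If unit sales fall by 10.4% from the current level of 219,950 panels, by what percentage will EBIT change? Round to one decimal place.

-15.6%

At 219,950 units, contribution = 219,950 × €49.08 = €10,795,146.00.
Subtracting fixed costs: EBIT = €10,795,146.00 − €3,617,600 = €7,177,546.00.
DOL = contribution ÷ EBIT = €10,795,146.00 ÷ €7,177,546.00 = 1.5040.
%ΔEBIT = DOL × %ΔSales = 1.5040 × -10.4% = -15.6%.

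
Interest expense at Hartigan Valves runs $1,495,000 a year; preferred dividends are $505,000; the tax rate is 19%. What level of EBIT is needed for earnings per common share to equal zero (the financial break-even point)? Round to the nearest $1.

$2,118,457

Grossing the preferred dividend up to pre-tax terms: $505,000 / (1 − 0.19) = $623,456.79.
Financial break-even EBIT = interest + D_p ÷ (1 − t) = $1,495,000 + $623,456.79 = $2,118,456.79.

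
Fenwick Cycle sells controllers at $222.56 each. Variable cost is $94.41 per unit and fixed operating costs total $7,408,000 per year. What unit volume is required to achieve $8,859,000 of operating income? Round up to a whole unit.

Contribution margin per unit = $222.56 − $94.41 = $128.15.
Units = (FC + target) / CM = ($7,408,000 + $8,859,000) / $128.15 = 126,937.18, so 126,938 controllers.

126,938 controllers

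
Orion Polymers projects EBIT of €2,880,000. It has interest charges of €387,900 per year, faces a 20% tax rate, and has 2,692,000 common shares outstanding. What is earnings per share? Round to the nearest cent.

€0.74

Interest = €387,900.00, so EBT = €2,880,000 − €387,900.00 = €2,492,100.00.
After tax at 20%: net income = €2,492,100.00 × 0.80 = €1,993,680.00.
EPS = €1,993,680.00 ÷ 2,692,000 = €0.74.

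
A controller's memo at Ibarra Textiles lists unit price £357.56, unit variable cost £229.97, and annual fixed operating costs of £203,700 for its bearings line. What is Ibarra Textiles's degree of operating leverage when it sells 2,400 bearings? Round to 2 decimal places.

2.99

Total contribution margin = 2,400 × £127.59 = £306,216.00.
EBIT = £306,216.00 − £203,700 = £102,516.00.
DOL = contribution ÷ EBIT = £306,216.00 ÷ £102,516.00 = 2.9870.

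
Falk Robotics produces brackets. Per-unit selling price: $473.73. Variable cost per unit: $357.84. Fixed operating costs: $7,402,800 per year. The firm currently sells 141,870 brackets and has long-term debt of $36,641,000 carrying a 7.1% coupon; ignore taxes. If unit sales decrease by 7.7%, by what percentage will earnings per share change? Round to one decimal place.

-19.7%

Total contribution margin = 141,870 × $115.89 = $16,441,314.30.
EBIT = $16,441,314.30 − $7,402,800 = $9,038,514.30.
After interest of $2,601,511.00, pre-tax earnings = $6,437,003.30.
Degree of combined leverage = contribution ÷ (EBIT − I) = $16,441,314.30 ÷ $6,437,003.30 = 2.5542.
%ΔEPS = DCL × %ΔSales = 2.5542 × -7.7% = -19.7%.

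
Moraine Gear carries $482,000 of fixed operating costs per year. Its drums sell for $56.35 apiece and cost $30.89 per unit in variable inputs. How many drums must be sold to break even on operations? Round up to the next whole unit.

Unit CM = price − variable cost = $56.35 − $30.89 = $25.46.
Units to break even: $482,000 ÷ $25.46 = 18,931.66, rounded up to 18,932.

18,932 drums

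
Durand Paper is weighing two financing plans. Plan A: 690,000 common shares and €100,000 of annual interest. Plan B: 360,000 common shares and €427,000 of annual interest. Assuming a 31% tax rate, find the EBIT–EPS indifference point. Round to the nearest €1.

Set EPS_A = EPS_B: (EBIT − €100,000)(1 − 0.31) ÷ 690,000 = (EBIT − €427,000)(1 − 0.31) ÷ 360,000.
The (1 − t) factor cancels: (EBIT − 100,000) × 360,000 = (EBIT − 427,000) × 690,000.
EBIT × (690,000 − 360,000) = 427,000 × 690,000 − 100,000 × 360,000 = 258,630,000,000, so EBIT = 258,630,000,000 ÷ 330,000 = 783,727.27.

€783,727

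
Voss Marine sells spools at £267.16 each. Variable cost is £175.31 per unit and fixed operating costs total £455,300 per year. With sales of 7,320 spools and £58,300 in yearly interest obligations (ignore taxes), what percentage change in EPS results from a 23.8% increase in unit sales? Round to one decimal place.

+100.8%

Total contribution margin = 7,320 × £91.85 = £672,342.00.
EBIT = £672,342.00 − £455,300 = £217,042.00.
Interest = £58,300.00, so EBIT − I = £158,742.00.
Degree of combined leverage = contribution ÷ (EBIT − I) = £672,342.00 ÷ £158,742.00 = 4.2354.
EPS therefore changes by 4.2354 × (+23.8%) = +100.8%.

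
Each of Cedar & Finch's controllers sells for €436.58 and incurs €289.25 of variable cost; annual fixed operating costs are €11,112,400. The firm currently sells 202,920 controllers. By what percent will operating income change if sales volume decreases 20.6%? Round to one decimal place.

-32.8%

At 202,920 units, contribution = 202,920 × €147.33 = €29,896,203.60.
EBIT = €29,896,203.60 − €11,112,400 = €18,783,803.60.
So DOL = total CM / EBIT = €29,896,203.60 / €18,783,803.60 = 1.5916.
Operating income changes by 1.5916 × -20.6% = -32.8%.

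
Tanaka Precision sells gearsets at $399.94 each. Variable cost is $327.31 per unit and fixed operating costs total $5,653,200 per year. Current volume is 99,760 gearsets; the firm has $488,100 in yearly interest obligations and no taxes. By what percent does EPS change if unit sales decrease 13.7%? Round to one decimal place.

Contribution at this volume is 99,760 × $72.63 = $7,245,568.80.
Subtracting fixed costs: EBIT = $7,245,568.80 − $5,653,200 = $1,592,368.80.
After interest of $488,100.00, pre-tax earnings = $1,104,268.80.
DCL = total CM / (EBIT − I) = $7,245,568.80 / $1,104,268.80 = 6.5614.
EPS therefore changes by 6.5614 × (-13.7%) = -89.9%.

-89.9%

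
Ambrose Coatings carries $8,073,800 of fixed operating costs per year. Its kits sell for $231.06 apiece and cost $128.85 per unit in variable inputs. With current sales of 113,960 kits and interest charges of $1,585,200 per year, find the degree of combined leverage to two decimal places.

5.86

Contribution at this volume is 113,960 × $102.21 = $11,647,851.60.
EBIT = $11,647,851.60 − $8,073,800 = $3,574,051.60. Interest = $1,585,200.00, so EBIT − I = $1,988,851.60.
Degree of total leverage = total CM / (EBIT − interest) = $11,647,851.60 / $1,988,851.60 = 5.8566.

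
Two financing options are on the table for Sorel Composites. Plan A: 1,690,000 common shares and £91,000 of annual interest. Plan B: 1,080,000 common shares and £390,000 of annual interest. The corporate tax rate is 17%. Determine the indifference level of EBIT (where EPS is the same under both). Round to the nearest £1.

Set EPS_A = EPS_B: (EBIT − £91,000)(1 − 0.17) ÷ 1,690,000 = (EBIT − £390,000)(1 − 0.17) ÷ 1,080,000.
The (1 − t) factor cancels: (EBIT − 91,000) × 1,080,000 = (EBIT − 390,000) × 1,690,000.
EBIT × (1,690,000 − 1,080,000) = 390,000 × 1,690,000 − 91,000 × 1,080,000 = 560,820,000,000, so EBIT = 560,820,000,000 ÷ 610,000 = 919,377.05.

£919,377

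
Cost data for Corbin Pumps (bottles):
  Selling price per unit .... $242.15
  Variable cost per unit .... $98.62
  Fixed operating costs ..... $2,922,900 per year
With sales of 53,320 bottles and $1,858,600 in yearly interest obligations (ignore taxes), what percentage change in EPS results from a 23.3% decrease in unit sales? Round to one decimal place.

Total contribution margin = 53,320 × $143.53 = $7,653,019.60.
Subtracting fixed costs: EBIT = $7,653,019.60 − $2,922,900 = $4,730,119.60.
After interest of $1,858,600.00, pre-tax earnings = $2,871,519.60.
Degree of combined leverage = contribution ÷ (EBIT − I) = $7,653,019.60 ÷ $2,871,519.60 = 2.6651.
%ΔEPS = DCL × %ΔSales = 2.6651 × -23.3% = -62.1%.

-62.1%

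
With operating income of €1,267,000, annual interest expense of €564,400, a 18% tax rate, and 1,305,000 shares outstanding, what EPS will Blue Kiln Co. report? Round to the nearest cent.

€0.44

Interest = €564,400.00, so EBT = €1,267,000 − €564,400.00 = €702,600.00.
After tax at 18%: net income = €702,600.00 × 0.82 = €576,132.00.
Per share: €576,132.00 / 1,305,000 shares = €0.44.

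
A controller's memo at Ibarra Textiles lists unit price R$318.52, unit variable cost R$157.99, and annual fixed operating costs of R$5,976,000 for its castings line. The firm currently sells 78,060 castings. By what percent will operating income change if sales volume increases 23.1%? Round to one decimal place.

At 78,060 units, contribution = 78,060 × R$160.53 = R$12,530,971.80.
Subtracting fixed costs: EBIT = R$12,530,971.80 − R$5,976,000 = R$6,554,971.80.
So DOL = total CM / EBIT = R$12,530,971.80 / R$6,554,971.80 = 1.9117.
Operating income changes by 1.9117 × +23.1% = +44.2%.

+44.2%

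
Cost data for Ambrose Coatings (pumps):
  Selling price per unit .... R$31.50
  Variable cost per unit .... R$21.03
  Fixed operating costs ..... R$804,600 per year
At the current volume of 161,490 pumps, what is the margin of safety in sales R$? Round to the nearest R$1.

R$2,666,219

Each unit contributes R$31.50 − R$21.03 = R$10.47. Break-even units = R$804,600 ÷ R$10.47 = 76,848.14; break-even revenue = 76,848.14 × R$31.50 = R$2,420,716.33.
Current sales = 161,490 × R$31.50 = R$5,086,935.00.
Margin of safety = R$5,086,935.00 − R$2,420,716.33 = R$2,666,219.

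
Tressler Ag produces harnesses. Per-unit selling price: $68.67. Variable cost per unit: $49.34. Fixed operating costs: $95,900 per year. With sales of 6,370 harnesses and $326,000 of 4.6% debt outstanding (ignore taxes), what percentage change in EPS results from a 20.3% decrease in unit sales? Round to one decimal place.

-204.3%

Contribution at this volume is 6,370 × $19.33 = $123,132.10.
Subtracting fixed costs: EBIT = $123,132.10 − $95,900 = $27,232.10.
Interest = $14,996.00, so EBIT − I = $12,236.10.
Degree of combined leverage = contribution ÷ (EBIT − I) = $123,132.10 ÷ $12,236.10 = 10.0630.
EPS therefore changes by 10.0630 × (-20.3%) = -204.3%.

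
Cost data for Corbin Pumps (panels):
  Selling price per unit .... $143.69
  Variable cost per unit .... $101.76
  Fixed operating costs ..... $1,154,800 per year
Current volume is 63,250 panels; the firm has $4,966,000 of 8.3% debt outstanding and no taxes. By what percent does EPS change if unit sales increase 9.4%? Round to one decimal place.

Total contribution margin = 63,250 × $41.93 = $2,652,072.50.
EBIT = $2,652,072.50 − $1,154,800 = $1,497,272.50.
Interest = $412,178.00, so EBIT − I = $1,085,094.50.
DCL = total CM / (EBIT − I) = $2,652,072.50 / $1,085,094.50 = 2.4441.
EPS therefore changes by 2.4441 × (+9.4%) = +23.0%.

+23.0%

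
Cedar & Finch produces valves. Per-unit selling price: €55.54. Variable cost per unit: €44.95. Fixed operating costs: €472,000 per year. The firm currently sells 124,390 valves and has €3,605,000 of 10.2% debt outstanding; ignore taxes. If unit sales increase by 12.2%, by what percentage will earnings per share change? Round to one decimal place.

At 124,390 units, contribution = 124,390 × €10.59 = €1,317,290.10.
Operating income = contribution − fixed costs = €1,317,290.10 − €472,000 = €845,290.10.
After interest of €367,710.00, pre-tax earnings = €477,580.10.
Degree of combined leverage = contribution ÷ (EBIT − I) = €1,317,290.10 ÷ €477,580.10 = 2.7583.
EPS therefore changes by 2.7583 × (+12.2%) = +33.7%.

+33.7%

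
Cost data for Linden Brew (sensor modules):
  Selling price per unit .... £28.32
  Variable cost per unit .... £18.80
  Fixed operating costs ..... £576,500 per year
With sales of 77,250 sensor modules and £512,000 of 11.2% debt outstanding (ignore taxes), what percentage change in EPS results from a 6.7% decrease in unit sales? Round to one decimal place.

Total contribution margin = 77,250 × £9.52 = £735,420.00.
EBIT = £735,420.00 − £576,500 = £158,920.00.
After interest of £57,344.00, pre-tax earnings = £101,576.00.
DCL = total CM / (EBIT − I) = £735,420.00 / £101,576.00 = 7.2401.
%ΔEPS = DCL × %ΔSales = 7.2401 × -6.7% = -48.5%.

-48.5%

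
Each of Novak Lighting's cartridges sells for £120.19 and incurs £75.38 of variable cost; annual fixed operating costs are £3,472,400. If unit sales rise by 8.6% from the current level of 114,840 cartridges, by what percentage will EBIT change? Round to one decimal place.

Contribution at this volume is 114,840 × £44.81 = £5,145,980.40.
Operating income = contribution − fixed costs = £5,145,980.40 − £3,472,400 = £1,673,580.40.
So DOL = total CM / EBIT = £5,145,980.40 / £1,673,580.40 = 3.0748.
%ΔEBIT = DOL × %ΔSales = 3.0748 × +8.6% = +26.4%.

+26.4%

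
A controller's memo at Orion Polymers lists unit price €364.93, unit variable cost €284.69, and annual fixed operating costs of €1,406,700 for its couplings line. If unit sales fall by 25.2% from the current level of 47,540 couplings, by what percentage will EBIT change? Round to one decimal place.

Contribution at this volume is 47,540 × €80.24 = €3,814,609.60.
Subtracting fixed costs: EBIT = €3,814,609.60 − €1,406,700 = €2,407,909.60.
DOL = contribution ÷ EBIT = €3,814,609.60 ÷ €2,407,909.60 = 1.5842.
So EBIT moves 1.5842 × (-25.2%) = -39.9%.

-39.9%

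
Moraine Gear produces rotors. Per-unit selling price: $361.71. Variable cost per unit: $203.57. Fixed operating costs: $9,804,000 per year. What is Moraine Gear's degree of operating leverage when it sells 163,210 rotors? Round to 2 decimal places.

1.61

At 163,210 units, contribution = 163,210 × $158.14 = $25,810,029.40.
EBIT = $25,810,029.40 − $9,804,000 = $16,006,029.40.
Degree of operating leverage = $25,810,029.40 / $16,006,029.40 = 1.6125.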